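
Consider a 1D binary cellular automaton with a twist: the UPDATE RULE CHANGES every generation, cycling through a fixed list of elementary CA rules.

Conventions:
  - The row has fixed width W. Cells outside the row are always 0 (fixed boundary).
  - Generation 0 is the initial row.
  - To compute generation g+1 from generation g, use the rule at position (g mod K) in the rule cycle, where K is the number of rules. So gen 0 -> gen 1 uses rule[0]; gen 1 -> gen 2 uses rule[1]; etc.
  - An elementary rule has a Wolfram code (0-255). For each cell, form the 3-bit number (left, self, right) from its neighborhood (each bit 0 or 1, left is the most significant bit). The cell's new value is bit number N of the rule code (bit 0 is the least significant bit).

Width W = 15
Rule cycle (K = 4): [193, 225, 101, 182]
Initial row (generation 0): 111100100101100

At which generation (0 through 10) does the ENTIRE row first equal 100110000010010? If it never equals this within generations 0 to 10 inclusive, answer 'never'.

Answer: 3

Derivation:
Gen 0: 111100100101100
Gen 1 (rule 193): 011100000000101
Gen 2 (rule 225): 001101111110010
Gen 3 (rule 101): 100110000010010
Gen 4 (rule 182): 111001000111111
Gen 5 (rule 193): 011000010011111
Gen 6 (rule 225): 001011000001111
Gen 7 (rule 101): 101101011100001
Gen 8 (rule 182): 110011101010011
Gen 9 (rule 193): 010001100000001
Gen 10 (rule 225): 000100101111100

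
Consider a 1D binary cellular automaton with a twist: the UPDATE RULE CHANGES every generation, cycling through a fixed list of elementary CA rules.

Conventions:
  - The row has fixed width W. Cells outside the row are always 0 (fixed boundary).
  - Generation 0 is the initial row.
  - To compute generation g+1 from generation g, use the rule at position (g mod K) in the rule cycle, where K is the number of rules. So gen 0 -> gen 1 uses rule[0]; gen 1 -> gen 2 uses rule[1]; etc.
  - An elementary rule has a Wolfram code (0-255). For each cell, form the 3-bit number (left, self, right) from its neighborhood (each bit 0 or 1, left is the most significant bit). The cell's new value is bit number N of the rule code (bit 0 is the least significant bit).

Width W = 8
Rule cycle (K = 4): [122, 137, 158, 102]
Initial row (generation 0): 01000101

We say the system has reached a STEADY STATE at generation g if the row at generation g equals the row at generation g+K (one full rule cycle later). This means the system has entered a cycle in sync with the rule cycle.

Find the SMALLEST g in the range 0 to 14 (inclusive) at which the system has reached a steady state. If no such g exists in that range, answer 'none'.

Answer: none

Derivation:
Gen 0: 01000101
Gen 1 (rule 122): 10101010
Gen 2 (rule 137): 00000000
Gen 3 (rule 158): 00000000
Gen 4 (rule 102): 00000000
Gen 5 (rule 122): 00000000
Gen 6 (rule 137): 11111111
Gen 7 (rule 158): 11111110
Gen 8 (rule 102): 00000010
Gen 9 (rule 122): 00000101
Gen 10 (rule 137): 11110000
Gen 11 (rule 158): 11101000
Gen 12 (rule 102): 00111000
Gen 13 (rule 122): 01101100
Gen 14 (rule 137): 01001001
Gen 15 (rule 158): 11111111
Gen 16 (rule 102): 00000001
Gen 17 (rule 122): 00000010
Gen 18 (rule 137): 11111000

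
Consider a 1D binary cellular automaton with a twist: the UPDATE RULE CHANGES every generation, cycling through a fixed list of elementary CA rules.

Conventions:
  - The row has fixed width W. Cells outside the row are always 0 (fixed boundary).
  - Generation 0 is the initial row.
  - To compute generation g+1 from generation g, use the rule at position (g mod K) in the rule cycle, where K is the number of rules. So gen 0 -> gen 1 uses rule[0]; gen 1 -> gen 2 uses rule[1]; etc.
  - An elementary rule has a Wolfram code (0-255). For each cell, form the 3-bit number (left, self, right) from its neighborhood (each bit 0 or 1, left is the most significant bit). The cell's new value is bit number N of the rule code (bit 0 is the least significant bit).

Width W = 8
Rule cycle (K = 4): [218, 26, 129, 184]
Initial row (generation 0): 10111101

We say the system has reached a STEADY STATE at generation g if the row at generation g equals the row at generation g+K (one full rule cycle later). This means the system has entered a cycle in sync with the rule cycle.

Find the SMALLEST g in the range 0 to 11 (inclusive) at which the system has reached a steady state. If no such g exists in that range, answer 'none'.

Answer: 10

Derivation:
Gen 0: 10111101
Gen 1 (rule 218): 00111100
Gen 2 (rule 26): 01100010
Gen 3 (rule 129): 00001000
Gen 4 (rule 184): 00000100
Gen 5 (rule 218): 00001010
Gen 6 (rule 26): 00010001
Gen 7 (rule 129): 11000100
Gen 8 (rule 184): 10100010
Gen 9 (rule 218): 00010101
Gen 10 (rule 26): 00100000
Gen 11 (rule 129): 10001111
Gen 12 (rule 184): 01001110
Gen 13 (rule 218): 10111111
Gen 14 (rule 26): 00100000
Gen 15 (rule 129): 10001111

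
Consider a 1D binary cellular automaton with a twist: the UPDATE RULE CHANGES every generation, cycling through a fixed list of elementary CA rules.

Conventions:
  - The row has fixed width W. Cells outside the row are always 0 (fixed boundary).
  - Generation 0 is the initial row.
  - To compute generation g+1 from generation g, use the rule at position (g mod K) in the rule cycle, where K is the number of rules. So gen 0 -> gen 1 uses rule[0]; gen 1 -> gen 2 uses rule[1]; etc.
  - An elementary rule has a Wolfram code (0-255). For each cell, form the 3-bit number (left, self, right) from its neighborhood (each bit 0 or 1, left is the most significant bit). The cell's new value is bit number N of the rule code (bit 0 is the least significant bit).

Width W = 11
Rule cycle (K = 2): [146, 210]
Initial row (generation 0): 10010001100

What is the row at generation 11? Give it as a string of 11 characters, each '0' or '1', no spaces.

Gen 0: 10010001100
Gen 1 (rule 146): 01101010010
Gen 2 (rule 210): 10100001101
Gen 3 (rule 146): 00010010000
Gen 4 (rule 210): 00101101000
Gen 5 (rule 146): 01000000100
Gen 6 (rule 210): 10100001010
Gen 7 (rule 146): 00010010001
Gen 8 (rule 210): 00101101010
Gen 9 (rule 146): 01000000001
Gen 10 (rule 210): 10100000010
Gen 11 (rule 146): 00010000101

Answer: 00010000101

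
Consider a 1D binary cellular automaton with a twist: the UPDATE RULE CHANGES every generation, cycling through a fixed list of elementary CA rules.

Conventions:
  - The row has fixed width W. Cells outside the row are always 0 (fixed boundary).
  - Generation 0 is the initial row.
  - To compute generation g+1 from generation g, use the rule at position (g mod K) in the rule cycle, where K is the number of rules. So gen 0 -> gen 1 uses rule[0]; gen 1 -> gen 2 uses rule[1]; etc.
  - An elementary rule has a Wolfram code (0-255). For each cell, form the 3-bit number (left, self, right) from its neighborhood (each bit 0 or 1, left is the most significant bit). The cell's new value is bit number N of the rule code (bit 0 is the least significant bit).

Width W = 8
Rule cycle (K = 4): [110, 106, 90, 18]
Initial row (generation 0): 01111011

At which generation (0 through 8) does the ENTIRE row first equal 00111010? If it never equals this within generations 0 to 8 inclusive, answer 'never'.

Answer: never

Derivation:
Gen 0: 01111011
Gen 1 (rule 110): 11001111
Gen 2 (rule 106): 11011001
Gen 3 (rule 90): 11011110
Gen 4 (rule 18): 00000001
Gen 5 (rule 110): 00000011
Gen 6 (rule 106): 00000111
Gen 7 (rule 90): 00001101
Gen 8 (rule 18): 00010000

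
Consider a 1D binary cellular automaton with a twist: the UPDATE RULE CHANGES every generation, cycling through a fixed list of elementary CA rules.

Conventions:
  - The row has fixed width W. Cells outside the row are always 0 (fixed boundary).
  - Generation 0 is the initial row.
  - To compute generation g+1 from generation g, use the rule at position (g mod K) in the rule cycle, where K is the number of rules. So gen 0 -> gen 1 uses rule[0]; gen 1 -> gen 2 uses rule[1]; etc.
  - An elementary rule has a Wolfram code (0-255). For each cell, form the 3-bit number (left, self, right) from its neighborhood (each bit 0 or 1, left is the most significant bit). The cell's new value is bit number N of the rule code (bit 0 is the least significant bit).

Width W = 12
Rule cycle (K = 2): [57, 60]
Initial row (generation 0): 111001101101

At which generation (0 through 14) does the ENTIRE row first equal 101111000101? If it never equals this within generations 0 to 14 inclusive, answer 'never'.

Answer: never

Derivation:
Gen 0: 111001101101
Gen 1 (rule 57): 100101011010
Gen 2 (rule 60): 110111110111
Gen 3 (rule 57): 101100001100
Gen 4 (rule 60): 111010001010
Gen 5 (rule 57): 100101100101
Gen 6 (rule 60): 110111010111
Gen 7 (rule 57): 101100101100
Gen 8 (rule 60): 111010111010
Gen 9 (rule 57): 100101100101
Gen 10 (rule 60): 110111010111
Gen 11 (rule 57): 101100101100
Gen 12 (rule 60): 111010111010
Gen 13 (rule 57): 100101100101
Gen 14 (rule 60): 110111010111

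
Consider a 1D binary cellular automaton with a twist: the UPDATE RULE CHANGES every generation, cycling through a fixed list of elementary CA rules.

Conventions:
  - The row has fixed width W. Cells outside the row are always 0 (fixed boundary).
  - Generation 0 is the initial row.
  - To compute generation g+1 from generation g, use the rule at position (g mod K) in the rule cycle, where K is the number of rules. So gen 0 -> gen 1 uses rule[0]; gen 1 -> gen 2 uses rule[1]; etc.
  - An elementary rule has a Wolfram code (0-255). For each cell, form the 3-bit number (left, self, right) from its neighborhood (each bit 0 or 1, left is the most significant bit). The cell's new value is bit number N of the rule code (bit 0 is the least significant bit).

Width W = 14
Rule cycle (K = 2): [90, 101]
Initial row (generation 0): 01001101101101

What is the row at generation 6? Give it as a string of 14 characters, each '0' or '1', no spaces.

Gen 0: 01001101101101
Gen 1 (rule 90): 10111101101100
Gen 2 (rule 101): 11000110110101
Gen 3 (rule 90): 11101110110000
Gen 4 (rule 101): 00110011010111
Gen 5 (rule 90): 01111111000101
Gen 6 (rule 101): 00000001010111

Answer: 00000001010111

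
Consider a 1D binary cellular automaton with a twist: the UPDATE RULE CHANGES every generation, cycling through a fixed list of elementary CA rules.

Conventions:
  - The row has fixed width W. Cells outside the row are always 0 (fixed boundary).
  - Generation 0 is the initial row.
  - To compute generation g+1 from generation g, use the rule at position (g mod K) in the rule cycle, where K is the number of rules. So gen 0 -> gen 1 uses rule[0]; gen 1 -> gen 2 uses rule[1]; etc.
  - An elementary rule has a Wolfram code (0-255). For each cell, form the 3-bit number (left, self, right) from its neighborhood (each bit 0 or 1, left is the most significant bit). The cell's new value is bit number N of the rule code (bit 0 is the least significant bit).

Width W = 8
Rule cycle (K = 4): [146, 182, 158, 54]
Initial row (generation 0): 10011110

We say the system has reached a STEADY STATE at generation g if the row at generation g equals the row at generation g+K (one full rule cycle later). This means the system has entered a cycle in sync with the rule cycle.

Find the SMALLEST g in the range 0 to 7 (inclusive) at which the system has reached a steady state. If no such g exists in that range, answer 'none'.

Answer: none

Derivation:
Gen 0: 10011110
Gen 1 (rule 146): 01101101
Gen 2 (rule 182): 10010011
Gen 3 (rule 158): 11111110
Gen 4 (rule 54): 00000001
Gen 5 (rule 146): 00000010
Gen 6 (rule 182): 00000111
Gen 7 (rule 158): 00001110
Gen 8 (rule 54): 00010001
Gen 9 (rule 146): 00101010
Gen 10 (rule 182): 01111111
Gen 11 (rule 158): 11111110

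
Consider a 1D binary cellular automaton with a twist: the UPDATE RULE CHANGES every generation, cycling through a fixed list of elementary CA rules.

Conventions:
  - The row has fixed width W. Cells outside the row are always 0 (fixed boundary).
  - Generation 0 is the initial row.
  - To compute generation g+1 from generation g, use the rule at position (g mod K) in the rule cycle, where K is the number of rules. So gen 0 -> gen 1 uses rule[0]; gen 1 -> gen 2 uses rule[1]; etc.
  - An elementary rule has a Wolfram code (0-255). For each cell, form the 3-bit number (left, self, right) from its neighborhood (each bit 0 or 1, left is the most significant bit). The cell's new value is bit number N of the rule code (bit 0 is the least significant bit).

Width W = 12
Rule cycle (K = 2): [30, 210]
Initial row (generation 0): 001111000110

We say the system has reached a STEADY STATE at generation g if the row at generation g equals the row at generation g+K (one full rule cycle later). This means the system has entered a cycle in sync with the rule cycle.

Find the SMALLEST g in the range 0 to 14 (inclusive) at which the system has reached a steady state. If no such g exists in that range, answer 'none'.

Gen 0: 001111000110
Gen 1 (rule 30): 011000101101
Gen 2 (rule 210): 101101000100
Gen 3 (rule 30): 101001101110
Gen 4 (rule 210): 000110100111
Gen 5 (rule 30): 001100111100
Gen 6 (rule 210): 010111011110
Gen 7 (rule 30): 110100010001
Gen 8 (rule 210): 010010101010
Gen 9 (rule 30): 111110101011
Gen 10 (rule 210): 011110000001
Gen 11 (rule 30): 110001000011
Gen 12 (rule 210): 011010100101
Gen 13 (rule 30): 110010111101
Gen 14 (rule 210): 011100011100
Gen 15 (rule 30): 110010110010
Gen 16 (rule 210): 011100011101

Answer: none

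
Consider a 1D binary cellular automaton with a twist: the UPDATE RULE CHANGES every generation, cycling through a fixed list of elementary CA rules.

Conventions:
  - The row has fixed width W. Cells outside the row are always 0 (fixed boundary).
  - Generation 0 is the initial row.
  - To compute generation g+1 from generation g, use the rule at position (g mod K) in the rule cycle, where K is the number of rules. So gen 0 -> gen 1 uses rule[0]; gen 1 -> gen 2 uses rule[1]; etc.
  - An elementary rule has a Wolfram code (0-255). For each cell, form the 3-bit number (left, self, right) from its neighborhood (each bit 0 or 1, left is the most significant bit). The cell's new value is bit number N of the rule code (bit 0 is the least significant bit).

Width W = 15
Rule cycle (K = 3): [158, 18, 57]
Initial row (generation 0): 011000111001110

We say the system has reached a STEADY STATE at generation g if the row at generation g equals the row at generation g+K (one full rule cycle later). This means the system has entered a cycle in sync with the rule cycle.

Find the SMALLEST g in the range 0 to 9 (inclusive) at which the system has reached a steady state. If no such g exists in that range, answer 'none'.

Gen 0: 011000111001110
Gen 1 (rule 158): 110101110111101
Gen 2 (rule 18): 000000000000000
Gen 3 (rule 57): 111111111111111
Gen 4 (rule 158): 111111111111110
Gen 5 (rule 18): 000000000000001
Gen 6 (rule 57): 111111111111100
Gen 7 (rule 158): 111111111111010
Gen 8 (rule 18): 000000000000001
Gen 9 (rule 57): 111111111111100
Gen 10 (rule 158): 111111111111010
Gen 11 (rule 18): 000000000000001
Gen 12 (rule 57): 111111111111100

Answer: 5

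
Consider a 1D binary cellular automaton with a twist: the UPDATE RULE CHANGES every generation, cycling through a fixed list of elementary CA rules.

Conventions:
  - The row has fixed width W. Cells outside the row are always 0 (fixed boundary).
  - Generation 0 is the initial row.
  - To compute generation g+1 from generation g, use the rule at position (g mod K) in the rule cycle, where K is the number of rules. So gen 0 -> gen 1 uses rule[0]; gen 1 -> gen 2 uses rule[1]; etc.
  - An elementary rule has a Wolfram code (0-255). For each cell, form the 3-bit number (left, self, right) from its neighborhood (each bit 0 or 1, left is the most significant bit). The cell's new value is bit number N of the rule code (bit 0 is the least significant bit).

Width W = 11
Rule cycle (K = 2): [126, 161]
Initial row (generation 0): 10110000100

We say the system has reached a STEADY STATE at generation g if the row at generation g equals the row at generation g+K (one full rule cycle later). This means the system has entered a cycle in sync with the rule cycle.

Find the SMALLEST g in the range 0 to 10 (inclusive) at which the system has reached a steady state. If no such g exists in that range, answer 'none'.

Answer: none

Derivation:
Gen 0: 10110000100
Gen 1 (rule 126): 11111001110
Gen 2 (rule 161): 01110000100
Gen 3 (rule 126): 11011001110
Gen 4 (rule 161): 00100000100
Gen 5 (rule 126): 01110001110
Gen 6 (rule 161): 00100100100
Gen 7 (rule 126): 01111111110
Gen 8 (rule 161): 00111111100
Gen 9 (rule 126): 01100000110
Gen 10 (rule 161): 00001110000
Gen 11 (rule 126): 00011011000
Gen 12 (rule 161): 11000100011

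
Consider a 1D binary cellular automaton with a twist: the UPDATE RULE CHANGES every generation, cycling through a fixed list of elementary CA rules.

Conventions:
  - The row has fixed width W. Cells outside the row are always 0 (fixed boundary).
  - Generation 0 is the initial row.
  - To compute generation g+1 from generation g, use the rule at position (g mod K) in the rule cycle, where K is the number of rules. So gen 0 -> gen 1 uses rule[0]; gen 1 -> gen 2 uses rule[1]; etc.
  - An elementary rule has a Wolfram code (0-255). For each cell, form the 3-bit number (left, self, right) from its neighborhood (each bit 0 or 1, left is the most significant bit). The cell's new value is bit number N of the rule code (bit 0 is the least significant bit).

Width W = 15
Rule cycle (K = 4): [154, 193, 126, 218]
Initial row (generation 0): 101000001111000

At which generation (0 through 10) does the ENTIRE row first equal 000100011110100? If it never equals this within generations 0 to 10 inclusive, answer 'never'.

Answer: 1

Derivation:
Gen 0: 101000001111000
Gen 1 (rule 154): 000100011110100
Gen 2 (rule 193): 110001001110001
Gen 3 (rule 126): 111011111011011
Gen 4 (rule 218): 111011111011011
Gen 5 (rule 154): 110011110010010
Gen 6 (rule 193): 010001110000000
Gen 7 (rule 126): 111011011000000
Gen 8 (rule 218): 111011011100000
Gen 9 (rule 154): 110010011010000
Gen 10 (rule 193): 010000001000111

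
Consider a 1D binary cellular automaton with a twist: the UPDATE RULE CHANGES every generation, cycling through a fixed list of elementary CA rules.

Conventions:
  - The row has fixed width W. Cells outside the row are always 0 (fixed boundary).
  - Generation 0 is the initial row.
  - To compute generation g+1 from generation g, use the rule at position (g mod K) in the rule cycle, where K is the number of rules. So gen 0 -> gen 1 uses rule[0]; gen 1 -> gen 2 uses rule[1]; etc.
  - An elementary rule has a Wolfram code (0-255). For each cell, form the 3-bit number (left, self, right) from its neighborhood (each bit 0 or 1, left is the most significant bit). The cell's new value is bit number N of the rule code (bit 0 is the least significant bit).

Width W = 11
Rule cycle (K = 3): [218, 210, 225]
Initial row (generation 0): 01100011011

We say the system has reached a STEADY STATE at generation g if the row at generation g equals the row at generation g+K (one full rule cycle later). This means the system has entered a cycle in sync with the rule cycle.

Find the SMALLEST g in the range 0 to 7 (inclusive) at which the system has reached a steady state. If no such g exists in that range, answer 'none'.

Answer: none

Derivation:
Gen 0: 01100011011
Gen 1 (rule 218): 11110111011
Gen 2 (rule 210): 01110011001
Gen 3 (rule 225): 00110001000
Gen 4 (rule 218): 01111010100
Gen 5 (rule 210): 10111000010
Gen 6 (rule 225): 01011011000
Gen 7 (rule 218): 10011011100
Gen 8 (rule 210): 01101001110
Gen 9 (rule 225): 00110000110
Gen 10 (rule 218): 01111001111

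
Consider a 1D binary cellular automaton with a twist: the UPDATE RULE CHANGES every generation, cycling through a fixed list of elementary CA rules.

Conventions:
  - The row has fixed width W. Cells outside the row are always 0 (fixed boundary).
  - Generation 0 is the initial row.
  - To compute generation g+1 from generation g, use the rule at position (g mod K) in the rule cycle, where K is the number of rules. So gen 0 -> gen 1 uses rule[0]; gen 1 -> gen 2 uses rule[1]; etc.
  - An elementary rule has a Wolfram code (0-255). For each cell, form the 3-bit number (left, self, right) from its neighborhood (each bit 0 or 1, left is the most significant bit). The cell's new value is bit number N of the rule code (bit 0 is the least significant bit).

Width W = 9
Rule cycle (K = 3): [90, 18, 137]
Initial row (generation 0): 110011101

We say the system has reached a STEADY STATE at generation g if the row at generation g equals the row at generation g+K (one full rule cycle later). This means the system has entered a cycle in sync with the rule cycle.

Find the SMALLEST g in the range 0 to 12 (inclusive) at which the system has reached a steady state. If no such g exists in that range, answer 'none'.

Gen 0: 110011101
Gen 1 (rule 90): 111110100
Gen 2 (rule 18): 000000010
Gen 3 (rule 137): 111111000
Gen 4 (rule 90): 100001100
Gen 5 (rule 18): 010010010
Gen 6 (rule 137): 000000000
Gen 7 (rule 90): 000000000
Gen 8 (rule 18): 000000000
Gen 9 (rule 137): 111111111
Gen 10 (rule 90): 100000001
Gen 11 (rule 18): 010000010
Gen 12 (rule 137): 000111000
Gen 13 (rule 90): 001101100
Gen 14 (rule 18): 010000010
Gen 15 (rule 137): 000111000

Answer: 11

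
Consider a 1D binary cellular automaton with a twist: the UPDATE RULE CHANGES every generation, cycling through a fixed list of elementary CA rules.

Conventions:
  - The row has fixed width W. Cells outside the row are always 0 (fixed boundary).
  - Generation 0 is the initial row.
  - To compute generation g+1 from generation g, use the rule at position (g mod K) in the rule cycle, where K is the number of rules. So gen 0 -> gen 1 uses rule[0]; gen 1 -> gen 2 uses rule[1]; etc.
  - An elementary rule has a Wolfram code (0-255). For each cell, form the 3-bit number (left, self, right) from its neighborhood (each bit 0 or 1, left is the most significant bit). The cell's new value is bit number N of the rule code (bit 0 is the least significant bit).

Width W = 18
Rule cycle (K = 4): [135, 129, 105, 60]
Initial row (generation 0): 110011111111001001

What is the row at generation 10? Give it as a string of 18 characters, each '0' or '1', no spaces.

Gen 0: 110011111111001001
Gen 1 (rule 135): 000101111110011011
Gen 2 (rule 129): 110000111100000000
Gen 3 (rule 105): 110110100101111111
Gen 4 (rule 60): 101101110111000000
Gen 5 (rule 135): 100000100010011111
Gen 6 (rule 129): 001110001000001110
Gen 7 (rule 105): 101010100011101010
Gen 8 (rule 60): 111111110010011111
Gen 9 (rule 135): 011111100110101110
Gen 10 (rule 129): 001111000000000100

Answer: 001111000000000100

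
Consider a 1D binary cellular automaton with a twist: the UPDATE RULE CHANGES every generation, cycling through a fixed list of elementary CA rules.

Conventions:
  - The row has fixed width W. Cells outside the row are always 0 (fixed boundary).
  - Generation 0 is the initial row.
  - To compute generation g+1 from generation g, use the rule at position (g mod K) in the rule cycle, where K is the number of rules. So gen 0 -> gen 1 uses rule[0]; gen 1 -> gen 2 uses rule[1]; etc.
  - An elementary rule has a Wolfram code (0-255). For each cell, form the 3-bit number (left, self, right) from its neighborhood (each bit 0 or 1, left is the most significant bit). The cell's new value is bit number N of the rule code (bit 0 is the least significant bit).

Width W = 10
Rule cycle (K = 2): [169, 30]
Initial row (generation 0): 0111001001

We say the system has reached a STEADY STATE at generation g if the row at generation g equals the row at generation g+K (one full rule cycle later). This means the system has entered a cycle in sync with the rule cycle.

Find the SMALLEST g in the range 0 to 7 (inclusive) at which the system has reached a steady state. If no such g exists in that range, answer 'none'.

Gen 0: 0111001001
Gen 1 (rule 169): 0110000000
Gen 2 (rule 30): 1101000000
Gen 3 (rule 169): 1010011111
Gen 4 (rule 30): 1011110000
Gen 5 (rule 169): 0111100111
Gen 6 (rule 30): 1100011100
Gen 7 (rule 169): 1001011001
Gen 8 (rule 30): 1111010111
Gen 9 (rule 169): 1110101110

Answer: none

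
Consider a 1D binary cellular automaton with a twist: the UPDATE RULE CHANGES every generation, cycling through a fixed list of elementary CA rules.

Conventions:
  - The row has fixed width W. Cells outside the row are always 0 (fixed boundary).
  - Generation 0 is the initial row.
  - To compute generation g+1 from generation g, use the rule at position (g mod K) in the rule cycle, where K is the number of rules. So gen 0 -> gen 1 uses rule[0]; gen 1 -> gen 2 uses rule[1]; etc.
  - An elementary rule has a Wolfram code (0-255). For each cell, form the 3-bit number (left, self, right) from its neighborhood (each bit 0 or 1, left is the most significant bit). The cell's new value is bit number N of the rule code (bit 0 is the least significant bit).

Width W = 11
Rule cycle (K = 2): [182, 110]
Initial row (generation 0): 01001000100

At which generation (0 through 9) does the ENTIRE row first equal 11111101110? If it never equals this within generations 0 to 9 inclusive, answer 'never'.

Gen 0: 01001000100
Gen 1 (rule 182): 11111101110
Gen 2 (rule 110): 10000111010
Gen 3 (rule 182): 11001010111
Gen 4 (rule 110): 11011111101
Gen 5 (rule 182): 00101111011
Gen 6 (rule 110): 01111001111
Gen 7 (rule 182): 10110110110
Gen 8 (rule 110): 11111111110
Gen 9 (rule 182): 01111111101

Answer: 1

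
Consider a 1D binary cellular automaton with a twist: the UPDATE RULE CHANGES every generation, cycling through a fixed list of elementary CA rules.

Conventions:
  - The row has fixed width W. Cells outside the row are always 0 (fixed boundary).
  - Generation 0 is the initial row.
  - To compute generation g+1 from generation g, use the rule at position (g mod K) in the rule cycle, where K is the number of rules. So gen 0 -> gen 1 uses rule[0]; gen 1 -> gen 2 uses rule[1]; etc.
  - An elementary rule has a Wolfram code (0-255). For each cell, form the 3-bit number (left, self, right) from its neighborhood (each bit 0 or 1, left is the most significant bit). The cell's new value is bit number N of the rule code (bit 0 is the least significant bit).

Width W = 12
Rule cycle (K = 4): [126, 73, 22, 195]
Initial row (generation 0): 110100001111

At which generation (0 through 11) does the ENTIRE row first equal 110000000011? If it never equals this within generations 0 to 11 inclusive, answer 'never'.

Answer: 11

Derivation:
Gen 0: 110100001111
Gen 1 (rule 126): 111110011001
Gen 2 (rule 73): 100010011000
Gen 3 (rule 22): 110111100100
Gen 4 (rule 195): 010011101001
Gen 5 (rule 126): 111110111111
Gen 6 (rule 73): 100010100001
Gen 7 (rule 22): 110110110011
Gen 8 (rule 195): 010010010101
Gen 9 (rule 126): 111111111111
Gen 10 (rule 73): 100000000001
Gen 11 (rule 22): 110000000011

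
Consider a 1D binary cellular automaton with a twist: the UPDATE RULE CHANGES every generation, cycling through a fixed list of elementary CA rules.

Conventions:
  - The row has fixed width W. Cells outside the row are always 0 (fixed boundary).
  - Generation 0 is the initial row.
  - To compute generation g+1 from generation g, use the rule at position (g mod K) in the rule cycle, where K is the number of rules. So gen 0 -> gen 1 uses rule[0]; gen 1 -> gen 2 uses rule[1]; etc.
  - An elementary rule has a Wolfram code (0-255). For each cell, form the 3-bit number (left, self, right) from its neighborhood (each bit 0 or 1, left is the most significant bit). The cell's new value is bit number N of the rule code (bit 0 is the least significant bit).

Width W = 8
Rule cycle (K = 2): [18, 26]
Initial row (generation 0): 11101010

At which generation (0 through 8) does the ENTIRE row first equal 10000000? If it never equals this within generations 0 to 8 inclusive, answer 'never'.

Answer: 8

Derivation:
Gen 0: 11101010
Gen 1 (rule 18): 00000001
Gen 2 (rule 26): 00000010
Gen 3 (rule 18): 00000101
Gen 4 (rule 26): 00001000
Gen 5 (rule 18): 00010100
Gen 6 (rule 26): 00100010
Gen 7 (rule 18): 01010101
Gen 8 (rule 26): 10000000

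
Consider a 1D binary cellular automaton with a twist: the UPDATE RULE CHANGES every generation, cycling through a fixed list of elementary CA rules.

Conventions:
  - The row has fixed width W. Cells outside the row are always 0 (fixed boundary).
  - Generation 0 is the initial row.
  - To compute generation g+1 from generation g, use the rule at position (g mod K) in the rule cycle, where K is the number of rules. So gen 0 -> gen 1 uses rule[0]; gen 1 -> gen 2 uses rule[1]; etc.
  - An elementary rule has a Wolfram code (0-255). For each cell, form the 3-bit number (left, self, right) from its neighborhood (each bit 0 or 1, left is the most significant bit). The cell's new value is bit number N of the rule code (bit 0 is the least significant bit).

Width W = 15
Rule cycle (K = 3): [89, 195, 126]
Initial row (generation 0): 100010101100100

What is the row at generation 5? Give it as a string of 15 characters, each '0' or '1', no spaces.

Gen 0: 100010101100100
Gen 1 (rule 89): 011000001110011
Gen 2 (rule 195): 101011110110101
Gen 3 (rule 126): 111110011111111
Gen 4 (rule 89): 100011010000001
Gen 5 (rule 195): 001101000111110

Answer: 001101000111110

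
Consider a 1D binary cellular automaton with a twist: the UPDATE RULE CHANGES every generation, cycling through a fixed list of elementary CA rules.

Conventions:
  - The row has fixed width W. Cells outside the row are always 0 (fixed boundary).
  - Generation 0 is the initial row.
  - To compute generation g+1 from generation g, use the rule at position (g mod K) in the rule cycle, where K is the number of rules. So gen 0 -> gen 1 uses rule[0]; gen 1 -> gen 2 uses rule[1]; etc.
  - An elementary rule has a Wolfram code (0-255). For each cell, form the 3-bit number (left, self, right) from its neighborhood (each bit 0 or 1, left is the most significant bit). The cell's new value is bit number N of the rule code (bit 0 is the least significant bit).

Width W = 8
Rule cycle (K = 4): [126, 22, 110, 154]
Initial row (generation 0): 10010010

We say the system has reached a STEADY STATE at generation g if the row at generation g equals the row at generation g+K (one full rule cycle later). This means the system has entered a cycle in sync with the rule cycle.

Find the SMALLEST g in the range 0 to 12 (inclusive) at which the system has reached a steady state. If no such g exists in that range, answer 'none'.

Gen 0: 10010010
Gen 1 (rule 126): 11111111
Gen 2 (rule 22): 00000000
Gen 3 (rule 110): 00000000
Gen 4 (rule 154): 00000000
Gen 5 (rule 126): 00000000
Gen 6 (rule 22): 00000000
Gen 7 (rule 110): 00000000
Gen 8 (rule 154): 00000000
Gen 9 (rule 126): 00000000
Gen 10 (rule 22): 00000000
Gen 11 (rule 110): 00000000
Gen 12 (rule 154): 00000000
Gen 13 (rule 126): 00000000
Gen 14 (rule 22): 00000000
Gen 15 (rule 110): 00000000
Gen 16 (rule 154): 00000000

Answer: 2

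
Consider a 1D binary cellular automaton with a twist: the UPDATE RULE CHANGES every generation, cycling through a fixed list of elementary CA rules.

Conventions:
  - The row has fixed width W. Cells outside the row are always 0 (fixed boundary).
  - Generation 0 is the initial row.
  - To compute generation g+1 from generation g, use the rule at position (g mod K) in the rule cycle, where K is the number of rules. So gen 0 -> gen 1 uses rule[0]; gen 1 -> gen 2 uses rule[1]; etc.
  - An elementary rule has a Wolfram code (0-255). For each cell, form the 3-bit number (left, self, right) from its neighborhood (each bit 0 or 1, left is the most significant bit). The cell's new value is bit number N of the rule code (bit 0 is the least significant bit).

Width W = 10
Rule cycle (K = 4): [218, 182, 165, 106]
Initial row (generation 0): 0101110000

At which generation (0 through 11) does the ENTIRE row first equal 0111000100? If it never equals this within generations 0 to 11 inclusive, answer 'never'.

Gen 0: 0101110000
Gen 1 (rule 218): 1001111000
Gen 2 (rule 182): 1110110100
Gen 3 (rule 165): 0101001101
Gen 4 (rule 106): 1010011110
Gen 5 (rule 218): 0001111111
Gen 6 (rule 182): 0010111110
Gen 7 (rule 165): 1011011100
Gen 8 (rule 106): 0111110100
Gen 9 (rule 218): 1111110010
Gen 10 (rule 182): 0111101111
Gen 11 (rule 165): 0011010110

Answer: never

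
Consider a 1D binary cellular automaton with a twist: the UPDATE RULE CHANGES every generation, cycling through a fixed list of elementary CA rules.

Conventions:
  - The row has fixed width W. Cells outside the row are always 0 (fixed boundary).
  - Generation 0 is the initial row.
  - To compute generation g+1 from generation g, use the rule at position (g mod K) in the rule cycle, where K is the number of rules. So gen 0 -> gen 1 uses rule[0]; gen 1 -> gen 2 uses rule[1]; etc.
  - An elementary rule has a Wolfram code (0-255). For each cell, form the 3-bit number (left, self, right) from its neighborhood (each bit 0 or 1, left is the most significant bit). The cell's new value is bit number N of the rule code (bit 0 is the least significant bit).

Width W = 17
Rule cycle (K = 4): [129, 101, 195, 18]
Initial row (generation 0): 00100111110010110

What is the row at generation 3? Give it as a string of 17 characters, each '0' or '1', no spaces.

Gen 0: 00100111110010110
Gen 1 (rule 129): 10000011100000000
Gen 2 (rule 101): 10111000101111111
Gen 3 (rule 195): 00011011000111111

Answer: 00011011000111111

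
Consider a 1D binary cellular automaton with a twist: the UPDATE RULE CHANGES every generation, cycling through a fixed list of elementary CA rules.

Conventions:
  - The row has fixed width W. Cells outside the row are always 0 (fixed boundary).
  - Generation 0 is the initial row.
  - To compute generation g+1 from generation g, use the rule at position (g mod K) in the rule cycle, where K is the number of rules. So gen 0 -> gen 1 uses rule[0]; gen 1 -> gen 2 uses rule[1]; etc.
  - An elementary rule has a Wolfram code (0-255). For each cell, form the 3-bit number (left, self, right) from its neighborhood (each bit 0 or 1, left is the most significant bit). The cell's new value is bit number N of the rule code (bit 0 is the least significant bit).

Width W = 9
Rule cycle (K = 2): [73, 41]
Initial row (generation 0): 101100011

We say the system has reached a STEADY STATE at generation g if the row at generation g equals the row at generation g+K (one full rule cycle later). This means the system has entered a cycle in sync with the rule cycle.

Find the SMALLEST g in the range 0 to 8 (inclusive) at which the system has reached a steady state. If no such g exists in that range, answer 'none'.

Answer: 5

Derivation:
Gen 0: 101100011
Gen 1 (rule 73): 001101011
Gen 2 (rule 41): 101010110
Gen 3 (rule 73): 000000110
Gen 4 (rule 41): 111110100
Gen 5 (rule 73): 100010001
Gen 6 (rule 41): 001000100
Gen 7 (rule 73): 100010001
Gen 8 (rule 41): 001000100
Gen 9 (rule 73): 100010001
Gen 10 (rule 41): 001000100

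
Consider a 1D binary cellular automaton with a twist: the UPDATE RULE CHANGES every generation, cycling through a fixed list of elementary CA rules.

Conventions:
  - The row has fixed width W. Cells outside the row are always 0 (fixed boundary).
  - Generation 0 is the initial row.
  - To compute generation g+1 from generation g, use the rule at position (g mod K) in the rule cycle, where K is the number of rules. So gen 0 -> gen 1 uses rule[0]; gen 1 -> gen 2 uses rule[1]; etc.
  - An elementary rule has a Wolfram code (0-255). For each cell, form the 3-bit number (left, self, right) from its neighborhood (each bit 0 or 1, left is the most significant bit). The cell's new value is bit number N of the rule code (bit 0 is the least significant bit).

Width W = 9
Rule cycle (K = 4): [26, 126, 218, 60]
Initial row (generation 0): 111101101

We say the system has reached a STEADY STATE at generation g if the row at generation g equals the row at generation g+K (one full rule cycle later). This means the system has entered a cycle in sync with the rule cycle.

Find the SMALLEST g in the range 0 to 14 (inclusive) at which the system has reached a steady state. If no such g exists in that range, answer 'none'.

Gen 0: 111101101
Gen 1 (rule 26): 100001000
Gen 2 (rule 126): 110011100
Gen 3 (rule 218): 111111110
Gen 4 (rule 60): 100000001
Gen 5 (rule 26): 010000010
Gen 6 (rule 126): 111000111
Gen 7 (rule 218): 111101111
Gen 8 (rule 60): 100011000
Gen 9 (rule 26): 010110100
Gen 10 (rule 126): 111111110
Gen 11 (rule 218): 111111111
Gen 12 (rule 60): 100000000
Gen 13 (rule 26): 010000000
Gen 14 (rule 126): 111000000
Gen 15 (rule 218): 111100000
Gen 16 (rule 60): 100010000
Gen 17 (rule 26): 010101000
Gen 18 (rule 126): 111111100

Answer: none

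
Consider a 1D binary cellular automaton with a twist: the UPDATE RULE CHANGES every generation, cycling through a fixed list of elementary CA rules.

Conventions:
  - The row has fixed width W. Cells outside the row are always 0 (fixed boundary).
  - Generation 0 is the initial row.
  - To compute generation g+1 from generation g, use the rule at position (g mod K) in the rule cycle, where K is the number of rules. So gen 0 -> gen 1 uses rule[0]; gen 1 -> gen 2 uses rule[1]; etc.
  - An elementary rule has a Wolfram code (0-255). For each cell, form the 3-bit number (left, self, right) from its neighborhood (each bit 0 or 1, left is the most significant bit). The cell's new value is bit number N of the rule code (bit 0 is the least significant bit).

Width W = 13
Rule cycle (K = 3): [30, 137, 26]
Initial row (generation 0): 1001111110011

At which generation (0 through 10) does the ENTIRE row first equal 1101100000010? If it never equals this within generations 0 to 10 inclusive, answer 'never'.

Gen 0: 1001111110011
Gen 1 (rule 30): 1111000001110
Gen 2 (rule 137): 1110011101100
Gen 3 (rule 26): 1001110001010
Gen 4 (rule 30): 1111001011011
Gen 5 (rule 137): 1110000010010
Gen 6 (rule 26): 1001000101101
Gen 7 (rule 30): 1111101101001
Gen 8 (rule 137): 1111001000000
Gen 9 (rule 26): 1000110100000
Gen 10 (rule 30): 1101100110000

Answer: never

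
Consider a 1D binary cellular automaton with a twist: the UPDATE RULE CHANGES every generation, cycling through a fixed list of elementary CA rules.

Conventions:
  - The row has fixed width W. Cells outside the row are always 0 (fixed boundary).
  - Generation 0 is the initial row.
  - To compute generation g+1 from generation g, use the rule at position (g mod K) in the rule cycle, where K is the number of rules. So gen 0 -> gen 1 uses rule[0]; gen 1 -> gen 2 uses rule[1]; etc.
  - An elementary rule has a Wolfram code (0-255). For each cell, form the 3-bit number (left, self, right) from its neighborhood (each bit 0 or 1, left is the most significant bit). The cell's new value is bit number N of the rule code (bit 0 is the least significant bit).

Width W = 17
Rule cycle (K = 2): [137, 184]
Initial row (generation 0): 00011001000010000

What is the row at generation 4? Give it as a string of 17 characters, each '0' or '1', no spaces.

Gen 0: 00011001000010000
Gen 1 (rule 137): 11010000011000111
Gen 2 (rule 184): 10101000010100110
Gen 3 (rule 137): 00000011000000100
Gen 4 (rule 184): 00000010100000010

Answer: 00000010100000010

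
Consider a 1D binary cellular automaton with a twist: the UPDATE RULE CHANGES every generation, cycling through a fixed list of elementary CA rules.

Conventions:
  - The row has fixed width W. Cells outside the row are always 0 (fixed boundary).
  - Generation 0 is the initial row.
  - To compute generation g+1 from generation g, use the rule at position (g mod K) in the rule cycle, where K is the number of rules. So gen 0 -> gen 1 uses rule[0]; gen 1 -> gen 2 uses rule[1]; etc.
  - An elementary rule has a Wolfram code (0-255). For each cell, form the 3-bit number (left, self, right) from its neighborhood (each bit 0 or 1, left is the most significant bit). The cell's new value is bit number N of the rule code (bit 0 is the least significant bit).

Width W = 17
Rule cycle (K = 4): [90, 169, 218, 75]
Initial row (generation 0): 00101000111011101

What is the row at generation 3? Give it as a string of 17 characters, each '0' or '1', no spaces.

Answer: 00101111000000110

Derivation:
Gen 0: 00101000111011101
Gen 1 (rule 90): 01000101101010100
Gen 2 (rule 169): 00010011010101001
Gen 3 (rule 218): 00101111000000110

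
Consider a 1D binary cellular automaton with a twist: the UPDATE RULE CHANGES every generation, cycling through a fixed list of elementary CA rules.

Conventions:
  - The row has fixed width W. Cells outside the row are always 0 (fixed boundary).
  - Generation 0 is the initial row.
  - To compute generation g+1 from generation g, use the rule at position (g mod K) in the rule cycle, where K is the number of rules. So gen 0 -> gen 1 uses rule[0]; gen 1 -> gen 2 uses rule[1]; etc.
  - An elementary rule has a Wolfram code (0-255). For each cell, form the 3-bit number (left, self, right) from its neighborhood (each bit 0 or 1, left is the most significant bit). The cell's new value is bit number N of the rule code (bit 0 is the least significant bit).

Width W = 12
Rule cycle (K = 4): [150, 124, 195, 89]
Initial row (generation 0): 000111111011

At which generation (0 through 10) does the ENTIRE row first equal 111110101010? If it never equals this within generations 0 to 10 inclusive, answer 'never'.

Answer: 7

Derivation:
Gen 0: 000111111011
Gen 1 (rule 150): 001011110000
Gen 2 (rule 124): 001110011000
Gen 3 (rule 195): 110110101011
Gen 4 (rule 89): 110110000011
Gen 5 (rule 150): 000001000100
Gen 6 (rule 124): 000001100110
Gen 7 (rule 195): 111110101010
Gen 8 (rule 89): 100010000001
Gen 9 (rule 150): 110111000011
Gen 10 (rule 124): 111101100011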